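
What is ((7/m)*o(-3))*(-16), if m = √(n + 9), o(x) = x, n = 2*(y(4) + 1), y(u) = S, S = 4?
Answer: 336*√19/19 ≈ 77.084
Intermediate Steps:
y(u) = 4
n = 10 (n = 2*(4 + 1) = 2*5 = 10)
m = √19 (m = √(10 + 9) = √19 ≈ 4.3589)
((7/m)*o(-3))*(-16) = ((7/(√19))*(-3))*(-16) = ((7*(√19/19))*(-3))*(-16) = ((7*√19/19)*(-3))*(-16) = -21*√19/19*(-16) = 336*√19/19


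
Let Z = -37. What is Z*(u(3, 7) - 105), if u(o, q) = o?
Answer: 3774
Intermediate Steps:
Z*(u(3, 7) - 105) = -37*(3 - 105) = -37*(-102) = 3774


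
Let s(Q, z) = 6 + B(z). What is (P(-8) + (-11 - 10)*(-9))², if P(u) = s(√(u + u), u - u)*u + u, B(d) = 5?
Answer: 8649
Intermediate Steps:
s(Q, z) = 11 (s(Q, z) = 6 + 5 = 11)
P(u) = 12*u (P(u) = 11*u + u = 12*u)
(P(-8) + (-11 - 10)*(-9))² = (12*(-8) + (-11 - 10)*(-9))² = (-96 - 21*(-9))² = (-96 + 189)² = 93² = 8649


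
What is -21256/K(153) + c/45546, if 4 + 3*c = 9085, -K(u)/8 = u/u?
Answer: 40339583/15182 ≈ 2657.1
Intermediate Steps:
K(u) = -8 (K(u) = -8*u/u = -8*1 = -8)
c = 3027 (c = -4/3 + (1/3)*9085 = -4/3 + 9085/3 = 3027)
-21256/K(153) + c/45546 = -21256/(-8) + 3027/45546 = -21256*(-1/8) + 3027*(1/45546) = 2657 + 1009/15182 = 40339583/15182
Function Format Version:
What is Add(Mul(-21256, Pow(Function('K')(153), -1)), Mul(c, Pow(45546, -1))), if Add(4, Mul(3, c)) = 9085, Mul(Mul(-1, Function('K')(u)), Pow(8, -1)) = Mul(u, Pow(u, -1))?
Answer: Rational(40339583, 15182) ≈ 2657.1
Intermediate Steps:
Function('K')(u) = -8 (Function('K')(u) = Mul(-8, Mul(u, Pow(u, -1))) = Mul(-8, 1) = -8)
c = 3027 (c = Add(Rational(-4, 3), Mul(Rational(1, 3), 9085)) = Add(Rational(-4, 3), Rational(9085, 3)) = 3027)
Add(Mul(-21256, Pow(Function('K')(153), -1)), Mul(c, Pow(45546, -1))) = Add(Mul(-21256, Pow(-8, -1)), Mul(3027, Pow(45546, -1))) = Add(Mul(-21256, Rational(-1, 8)), Mul(3027, Rational(1, 45546))) = Add(2657, Rational(1009, 15182)) = Rational(40339583, 15182)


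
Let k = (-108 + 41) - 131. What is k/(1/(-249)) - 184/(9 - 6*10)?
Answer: 2514586/51 ≈ 49306.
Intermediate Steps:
k = -198 (k = -67 - 131 = -198)
k/(1/(-249)) - 184/(9 - 6*10) = -198/(1/(-249)) - 184/(9 - 6*10) = -198/(-1/249) - 184/(9 - 60) = -198*(-249) - 184/(-51) = 49302 - 184*(-1/51) = 49302 + 184/51 = 2514586/51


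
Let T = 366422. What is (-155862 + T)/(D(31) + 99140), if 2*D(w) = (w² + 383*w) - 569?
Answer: 84224/42109 ≈ 2.0001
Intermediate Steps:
D(w) = -569/2 + w²/2 + 383*w/2 (D(w) = ((w² + 383*w) - 569)/2 = (-569 + w² + 383*w)/2 = -569/2 + w²/2 + 383*w/2)
(-155862 + T)/(D(31) + 99140) = (-155862 + 366422)/((-569/2 + (½)*31² + (383/2)*31) + 99140) = 210560/((-569/2 + (½)*961 + 11873/2) + 99140) = 210560/((-569/2 + 961/2 + 11873/2) + 99140) = 210560/(12265/2 + 99140) = 210560/(210545/2) = 210560*(2/210545) = 84224/42109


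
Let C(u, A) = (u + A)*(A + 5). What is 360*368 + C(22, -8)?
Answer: 132438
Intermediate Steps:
C(u, A) = (5 + A)*(A + u) (C(u, A) = (A + u)*(5 + A) = (5 + A)*(A + u))
360*368 + C(22, -8) = 360*368 + ((-8)**2 + 5*(-8) + 5*22 - 8*22) = 132480 + (64 - 40 + 110 - 176) = 132480 - 42 = 132438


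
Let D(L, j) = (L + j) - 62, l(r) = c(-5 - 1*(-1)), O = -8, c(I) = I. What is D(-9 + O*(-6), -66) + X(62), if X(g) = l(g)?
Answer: -93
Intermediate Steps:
l(r) = -4 (l(r) = -5 - 1*(-1) = -5 + 1 = -4)
X(g) = -4
D(L, j) = -62 + L + j
D(-9 + O*(-6), -66) + X(62) = (-62 + (-9 - 8*(-6)) - 66) - 4 = (-62 + (-9 + 48) - 66) - 4 = (-62 + 39 - 66) - 4 = -89 - 4 = -93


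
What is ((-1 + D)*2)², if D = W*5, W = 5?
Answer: 2304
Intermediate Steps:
D = 25 (D = 5*5 = 25)
((-1 + D)*2)² = ((-1 + 25)*2)² = (24*2)² = 48² = 2304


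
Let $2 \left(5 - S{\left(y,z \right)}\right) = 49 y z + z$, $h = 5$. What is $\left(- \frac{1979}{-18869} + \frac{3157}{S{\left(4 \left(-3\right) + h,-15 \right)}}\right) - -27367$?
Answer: $\frac{1321898579687}{48304640} \approx 27366.0$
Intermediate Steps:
$S{\left(y,z \right)} = 5 - \frac{z}{2} - \frac{49 y z}{2}$ ($S{\left(y,z \right)} = 5 - \frac{49 y z + z}{2} = 5 - \frac{z + 49 y z}{2} = 5 - \left(\frac{z}{2} + \frac{49 y z}{2}\right) = 5 - \frac{z}{2} - \frac{49 y z}{2}$)
$\left(- \frac{1979}{-18869} + \frac{3157}{S{\left(4 \left(-3\right) + h,-15 \right)}}\right) - -27367 = \left(- \frac{1979}{-18869} + \frac{3157}{5 - - \frac{15}{2} - \frac{49}{2} \left(4 \left(-3\right) + 5\right) \left(-15\right)}\right) - -27367 = \left(\left(-1979\right) \left(- \frac{1}{18869}\right) + \frac{3157}{5 + \frac{15}{2} - \frac{49}{2} \left(-12 + 5\right) \left(-15\right)}\right) + 27367 = \left(\frac{1979}{18869} + \frac{3157}{5 + \frac{15}{2} - \left(- \frac{343}{2}\right) \left(-15\right)}\right) + 27367 = \left(\frac{1979}{18869} + \frac{3157}{5 + \frac{15}{2} - \frac{5145}{2}}\right) + 27367 = \left(\frac{1979}{18869} + \frac{3157}{-2560}\right) + 27367 = \left(\frac{1979}{18869} + 3157 \left(- \frac{1}{2560}\right)\right) + 27367 = \left(\frac{1979}{18869} - \frac{3157}{2560}\right) + 27367 = - \frac{54503193}{48304640} + 27367 = \frac{1321898579687}{48304640}$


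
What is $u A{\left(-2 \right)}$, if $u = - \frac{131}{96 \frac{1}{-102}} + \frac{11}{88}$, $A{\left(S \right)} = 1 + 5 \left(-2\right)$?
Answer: $- \frac{20061}{16} \approx -1253.8$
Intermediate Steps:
$A{\left(S \right)} = -9$ ($A{\left(S \right)} = 1 - 10 = -9$)
$u = \frac{2229}{16}$ ($u = - \frac{131}{96 \left(- \frac{1}{102}\right)} + 11 \cdot \frac{1}{88} = - \frac{131}{- \frac{16}{17}} + \frac{1}{8} = \left(-131\right) \left(- \frac{17}{16}\right) + \frac{1}{8} = \frac{2227}{16} + \frac{1}{8} = \frac{2229}{16} \approx 139.31$)
$u A{\left(-2 \right)} = \frac{2229}{16} \left(-9\right) = - \frac{20061}{16}$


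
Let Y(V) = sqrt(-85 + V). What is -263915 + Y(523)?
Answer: -263915 + sqrt(438) ≈ -2.6389e+5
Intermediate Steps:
-263915 + Y(523) = -263915 + sqrt(-85 + 523) = -263915 + sqrt(438)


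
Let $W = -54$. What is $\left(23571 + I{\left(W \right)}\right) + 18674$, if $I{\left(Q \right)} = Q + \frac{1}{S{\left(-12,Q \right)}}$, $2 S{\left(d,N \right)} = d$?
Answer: $\frac{253145}{6} \approx 42191.0$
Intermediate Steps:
$S{\left(d,N \right)} = \frac{d}{2}$
$I{\left(Q \right)} = - \frac{1}{6} + Q$ ($I{\left(Q \right)} = Q + \frac{1}{\frac{1}{2} \left(-12\right)} = Q + \frac{1}{-6} = Q - \frac{1}{6} = - \frac{1}{6} + Q$)
$\left(23571 + I{\left(W \right)}\right) + 18674 = \left(23571 - \frac{325}{6}\right) + 18674 = \frac{141101}{6} + 18674 = \frac{253145}{6}$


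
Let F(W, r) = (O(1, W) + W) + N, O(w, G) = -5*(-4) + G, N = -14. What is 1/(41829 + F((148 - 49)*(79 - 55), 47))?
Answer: 1/46587 ≈ 2.1465e-5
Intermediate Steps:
O(w, G) = 20 + G
F(W, r) = 6 + 2*W (F(W, r) = ((20 + W) + W) - 14 = (20 + 2*W) - 14 = 6 + 2*W)
1/(41829 + F((148 - 49)*(79 - 55), 47)) = 1/(41829 + (6 + 2*((148 - 49)*(79 - 55)))) = 1/(41829 + (6 + 2*(99*24))) = 1/(41829 + (6 + 2*2376)) = 1/(41829 + (6 + 4752)) = 1/(41829 + 4758) = 1/46587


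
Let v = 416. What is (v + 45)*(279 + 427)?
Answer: 325466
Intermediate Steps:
(v + 45)*(279 + 427) = (416 + 45)*(279 + 427) = 461*706 = 325466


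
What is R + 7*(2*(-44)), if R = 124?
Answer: -492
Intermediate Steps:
R + 7*(2*(-44)) = 124 + 7*(2*(-44)) = 124 + 7*(-88) = 124 - 616 = -492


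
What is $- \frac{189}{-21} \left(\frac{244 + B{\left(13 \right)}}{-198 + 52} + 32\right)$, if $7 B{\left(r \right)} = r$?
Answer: $\frac{278847}{1022} \approx 272.84$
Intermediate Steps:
$B{\left(r \right)} = \frac{r}{7}$
$- \frac{189}{-21} \left(\frac{244 + B{\left(13 \right)}}{-198 + 52} + 32\right) = - \frac{189}{-21} \left(\frac{244 + \frac{1}{7} \cdot 13}{-198 + 52} + 32\right) = \left(-189\right) \left(- \frac{1}{21}\right) \left(\frac{244 + \frac{13}{7}}{-146} + 32\right) = 9 \left(\frac{1721}{7} \left(- \frac{1}{146}\right) + 32\right) = 9 \left(- \frac{1721}{1022} + 32\right) = 9 \cdot \frac{30983}{1022} = \frac{278847}{1022}$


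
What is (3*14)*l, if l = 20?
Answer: 840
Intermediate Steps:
(3*14)*l = (3*14)*20 = 42*20 = 840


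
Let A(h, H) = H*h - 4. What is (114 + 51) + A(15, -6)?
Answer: 71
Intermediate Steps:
A(h, H) = -4 + H*h
(114 + 51) + A(15, -6) = (114 + 51) + (-4 - 6*15) = 165 + (-4 - 90) = 165 - 94 = 71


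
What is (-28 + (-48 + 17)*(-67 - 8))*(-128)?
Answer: -294016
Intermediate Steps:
(-28 + (-48 + 17)*(-67 - 8))*(-128) = (-28 - 31*(-75))*(-128) = (-28 + 2325)*(-128) = 2297*(-128) = -294016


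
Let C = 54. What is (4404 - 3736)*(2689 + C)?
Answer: 1832324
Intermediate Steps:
(4404 - 3736)*(2689 + C) = (4404 - 3736)*(2689 + 54) = 668*2743 = 1832324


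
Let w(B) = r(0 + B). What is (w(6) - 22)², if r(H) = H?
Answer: 256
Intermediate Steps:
w(B) = B (w(B) = 0 + B = B)
(w(6) - 22)² = (6 - 22)² = (-16)² = 256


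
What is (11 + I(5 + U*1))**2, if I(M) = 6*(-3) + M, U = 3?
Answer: 1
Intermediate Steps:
I(M) = -18 + M
(11 + I(5 + U*1))**2 = (11 + (-18 + (5 + 3*1)))**2 = (11 + (-18 + (5 + 3)))**2 = (11 + (-18 + 8))**2 = (11 - 10)**2 = 1**2 = 1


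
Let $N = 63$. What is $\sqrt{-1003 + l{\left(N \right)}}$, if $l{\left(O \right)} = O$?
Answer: $2 i \sqrt{235} \approx 30.659 i$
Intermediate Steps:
$\sqrt{-1003 + l{\left(N \right)}} = \sqrt{-1003 + 63} = \sqrt{-940} = 2 i \sqrt{235}$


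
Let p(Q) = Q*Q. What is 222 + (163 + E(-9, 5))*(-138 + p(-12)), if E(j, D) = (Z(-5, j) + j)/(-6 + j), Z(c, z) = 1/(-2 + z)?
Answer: 13240/11 ≈ 1203.6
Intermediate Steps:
p(Q) = Q²
E(j, D) = (j + 1/(-2 + j))/(-6 + j) (E(j, D) = (1/(-2 + j) + j)/(-6 + j) = (j + 1/(-2 + j))/(-6 + j))
222 + (163 + E(-9, 5))*(-138 + p(-12)) = 222 + (163 + (1 - 9*(-2 - 9))/((-6 - 9)*(-2 - 9)))*(-138 + (-12)²) = 222 + (163 + (1 - 9*(-11))/(-15*(-11)))*(-138 + 144) = 222 + (163 - 1/15*(-1/11)*(1 + 99))*6 = 222 + (163 - 1/15*(-1/11)*100)*6 = 222 + (163 + 20/33)*6 = 222 + (5399/33)*6 = 222 + 10798/11 = 13240/11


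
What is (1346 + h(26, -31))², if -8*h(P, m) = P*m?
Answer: 33489369/16 ≈ 2.0931e+6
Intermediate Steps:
h(P, m) = -P*m/8
(1346 + h(26, -31))² = (1346 - ⅛*26*(-31))² = (1346 + 403/4)² = (5787/4)² = 33489369/16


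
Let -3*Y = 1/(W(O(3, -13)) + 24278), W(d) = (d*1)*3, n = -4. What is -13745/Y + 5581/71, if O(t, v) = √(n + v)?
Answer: 71078342011/71 + 123705*I*√17 ≈ 1.0011e+9 + 5.1005e+5*I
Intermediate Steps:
O(t, v) = √(-4 + v)
W(d) = 3*d (W(d) = d*3 = 3*d)
Y = -1/(3*(24278 + 3*I*√17)) (Y = -1/(3*(3*√(-4 - 13) + 24278)) = -1/(3*(3*√(-17) + 24278)) = -1/(3*(3*(I*√17) + 24278)) = -1/(3*(3*I*√17 + 24278)) = -1/(3*(24278 + 3*I*√17)) ≈ -1.373e-5 + 6.9952e-9*I)
-13745/Y + 5581/71 = -13745*(-3*I*(-24278*I + 3*√17)) + 5581/71 = -(-41235)*I*(-24278*I + 3*√17) + 5581*(1/71) = 41235*I*(-24278*I + 3*√17) + 5581/71 = 5581/71 + 41235*I*(-24278*I + 3*√17)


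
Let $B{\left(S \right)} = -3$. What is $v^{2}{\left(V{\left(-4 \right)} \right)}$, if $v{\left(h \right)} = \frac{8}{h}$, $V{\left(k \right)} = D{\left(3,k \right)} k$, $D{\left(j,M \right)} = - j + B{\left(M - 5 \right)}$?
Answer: $\frac{1}{9} \approx 0.11111$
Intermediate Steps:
$D{\left(j,M \right)} = -3 - j$ ($D{\left(j,M \right)} = - j - 3 = -3 - j$)
$V{\left(k \right)} = - 6 k$ ($V{\left(k \right)} = \left(-3 - 3\right) k = - 6 k$)
$v^{2}{\left(V{\left(-4 \right)} \right)} = \left(\frac{8}{\left(-6\right) \left(-4\right)}\right)^{2} = \left(\frac{8}{24}\right)^{2} = \left(8 \cdot \frac{1}{24}\right)^{2} = \left(\frac{1}{3}\right)^{2} = \frac{1}{9}$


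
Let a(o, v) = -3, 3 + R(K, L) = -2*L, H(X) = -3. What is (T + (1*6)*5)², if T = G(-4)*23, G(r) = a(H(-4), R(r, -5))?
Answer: 1521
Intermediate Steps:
R(K, L) = -3 - 2*L
G(r) = -3
T = -69 (T = -3*23 = -69)
(T + (1*6)*5)² = (-69 + (1*6)*5)² = (-69 + 6*5)² = (-69 + 30)² = (-39)² = 1521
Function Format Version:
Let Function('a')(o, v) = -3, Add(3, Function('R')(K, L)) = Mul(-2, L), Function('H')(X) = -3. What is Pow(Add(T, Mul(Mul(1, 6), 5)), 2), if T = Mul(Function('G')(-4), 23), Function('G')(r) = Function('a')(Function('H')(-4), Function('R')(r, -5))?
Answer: 1521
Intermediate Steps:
Function('R')(K, L) = Add(-3, Mul(-2, L))
Function('G')(r) = -3
T = -69 (T = Mul(-3, 23) = -69)
Pow(Add(T, Mul(Mul(1, 6), 5)), 2) = Pow(Add(-69, Mul(Mul(1, 6), 5)), 2) = Pow(Add(-69, Mul(6, 5)), 2) = Pow(Add(-69, 30), 2) = Pow(-39, 2) = 1521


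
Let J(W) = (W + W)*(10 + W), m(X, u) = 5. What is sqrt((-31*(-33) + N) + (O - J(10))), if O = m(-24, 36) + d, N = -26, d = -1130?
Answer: 4*I*sqrt(33) ≈ 22.978*I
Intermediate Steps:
J(W) = 2*W*(10 + W) (J(W) = (2*W)*(10 + W) = 2*W*(10 + W))
O = -1125 (O = 5 - 1130 = -1125)
sqrt((-31*(-33) + N) + (O - J(10))) = sqrt((-31*(-33) - 26) + (-1125 - 2*10*(10 + 10))) = sqrt((1023 - 26) + (-1125 - 2*10*20)) = sqrt(997 + (-1125 - 1*400)) = sqrt(997 + (-1125 - 400)) = sqrt(997 - 1525) = sqrt(-528) = 4*I*sqrt(33)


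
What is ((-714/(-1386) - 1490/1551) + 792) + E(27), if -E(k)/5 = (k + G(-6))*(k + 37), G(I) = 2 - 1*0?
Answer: -13165579/1551 ≈ -8488.4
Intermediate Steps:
G(I) = 2 (G(I) = 2 + 0 = 2)
E(k) = -5*(2 + k)*(37 + k) (E(k) = -5*(k + 2)*(k + 37) = -5*(2 + k)*(37 + k))
((-714/(-1386) - 1490/1551) + 792) + E(27) = ((-714/(-1386) - 1490/1551) + 792) + (-370 - 195*27 - 5*27²) = ((-714*(-1/1386) - 1490*1/1551) + 792) + (-370 - 5265 - 5*729) = ((17/33 - 1490/1551) + 792) + (-370 - 5265 - 3645) = (-691/1551 + 792) - 9280 = 1227701/1551 - 9280 = -13165579/1551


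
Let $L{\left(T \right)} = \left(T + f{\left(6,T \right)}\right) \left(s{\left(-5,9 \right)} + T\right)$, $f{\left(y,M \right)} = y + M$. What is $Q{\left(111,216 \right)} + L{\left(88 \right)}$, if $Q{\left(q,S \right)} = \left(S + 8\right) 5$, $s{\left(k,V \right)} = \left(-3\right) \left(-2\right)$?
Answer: $18228$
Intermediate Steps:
$s{\left(k,V \right)} = 6$
$Q{\left(q,S \right)} = 40 + 5 S$ ($Q{\left(q,S \right)} = \left(8 + S\right) 5 = 40 + 5 S$)
$f{\left(y,M \right)} = M + y$
$L{\left(T \right)} = \left(6 + T\right) \left(6 + 2 T\right)$ ($L{\left(T \right)} = \left(T + \left(T + 6\right)\right) \left(6 + T\right) = \left(T + \left(6 + T\right)\right) \left(6 + T\right) = \left(6 + 2 T\right) \left(6 + T\right) = \left(6 + T\right) \left(6 + 2 T\right)$)
$Q{\left(111,216 \right)} + L{\left(88 \right)} = \left(40 + 5 \cdot 216\right) + \left(36 + 2 \cdot 88^{2} + 18 \cdot 88\right) = \left(40 + 1080\right) + \left(36 + 2 \cdot 7744 + 1584\right) = 1120 + \left(36 + 15488 + 1584\right) = 1120 + 17108 = 18228$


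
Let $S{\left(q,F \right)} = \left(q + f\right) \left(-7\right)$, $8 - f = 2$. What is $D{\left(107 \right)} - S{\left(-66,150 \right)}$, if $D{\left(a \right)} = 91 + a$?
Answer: $-222$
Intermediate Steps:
$f = 6$ ($f = 8 - 2 = 6$)
$S{\left(q,F \right)} = -42 - 7 q$ ($S{\left(q,F \right)} = \left(q + 6\right) \left(-7\right) = \left(6 + q\right) \left(-7\right) = -42 - 7 q$)
$D{\left(107 \right)} - S{\left(-66,150 \right)} = \left(91 + 107\right) - \left(-42 - -462\right) = 198 - \left(-42 + 462\right) = 198 - 420 = -222$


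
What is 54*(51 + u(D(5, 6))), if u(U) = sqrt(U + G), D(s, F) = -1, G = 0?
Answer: 2754 + 54*I ≈ 2754.0 + 54.0*I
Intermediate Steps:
u(U) = sqrt(U) (u(U) = sqrt(U + 0) = sqrt(U))
54*(51 + u(D(5, 6))) = 54*(51 + sqrt(-1)) = 54*(51 + I) = 2754 + 54*I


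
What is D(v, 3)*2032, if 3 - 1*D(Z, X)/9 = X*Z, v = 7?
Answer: -329184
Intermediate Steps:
D(Z, X) = 27 - 9*X*Z
D(v, 3)*2032 = (27 - 9*3*7)*2032 = (27 - 189)*2032 = -162*2032 = -329184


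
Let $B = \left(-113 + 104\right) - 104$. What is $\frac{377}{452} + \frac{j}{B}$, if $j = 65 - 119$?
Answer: $\frac{593}{452} \approx 1.3119$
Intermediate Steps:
$j = -54$ ($j = 65 - 119 = -54$)
$B = -113$ ($B = -9 - 104 = -113$)
$\frac{377}{452} + \frac{j}{B} = \frac{377}{452} - \frac{54}{-113} = 377 \cdot \frac{1}{452} - - \frac{54}{113} = \frac{377}{452} + \frac{54}{113} = \frac{593}{452}$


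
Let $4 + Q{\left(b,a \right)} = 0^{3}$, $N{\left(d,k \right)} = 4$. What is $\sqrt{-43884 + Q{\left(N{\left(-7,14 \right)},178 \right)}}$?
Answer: $4 i \sqrt{2743} \approx 209.49 i$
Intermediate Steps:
$Q{\left(b,a \right)} = -4$ ($Q{\left(b,a \right)} = -4 + 0^{3} = -4 + 0 = -4$)
$\sqrt{-43884 + Q{\left(N{\left(-7,14 \right)},178 \right)}} = \sqrt{-43884 - 4} = \sqrt{-43888} = 4 i \sqrt{2743}$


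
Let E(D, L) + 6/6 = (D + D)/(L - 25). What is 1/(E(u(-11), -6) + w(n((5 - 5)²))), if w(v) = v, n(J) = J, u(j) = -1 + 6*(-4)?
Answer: 31/19 ≈ 1.6316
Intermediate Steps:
u(j) = -25 (u(j) = -1 - 24 = -25)
E(D, L) = -1 + 2*D/(-25 + L) (E(D, L) = -1 + (D + D)/(L - 25) = -1 + (2*D)/(-25 + L) = -1 + 2*D/(-25 + L))
1/(E(u(-11), -6) + w(n((5 - 5)²))) = 1/((25 - 1*(-6) + 2*(-25))/(-25 - 6) + (5 - 5)²) = 1/((25 + 6 - 50)/(-31) + 0²) = 1/(-1/31*(-19) + 0) = 1/(19/31 + 0) = 1/(19/31) = 31/19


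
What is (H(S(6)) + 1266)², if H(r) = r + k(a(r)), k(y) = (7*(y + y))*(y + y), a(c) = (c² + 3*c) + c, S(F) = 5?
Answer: 3360636841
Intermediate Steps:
a(c) = c² + 4*c
k(y) = 28*y² (k(y) = (7*(2*y))*(2*y) = (14*y)*(2*y) = 28*y²)
H(r) = r + 28*r²*(4 + r)² (H(r) = r + 28*(r*(4 + r))² = r + 28*(r²*(4 + r)²) = r + 28*r²*(4 + r)²)
(H(S(6)) + 1266)² = (5*(1 + 28*5*(4 + 5)²) + 1266)² = (5*(1 + 28*5*9²) + 1266)² = (5*(1 + 28*5*81) + 1266)² = (5*(1 + 11340) + 1266)² = (5*11341 + 1266)² = (56705 + 1266)² = 57971² = 3360636841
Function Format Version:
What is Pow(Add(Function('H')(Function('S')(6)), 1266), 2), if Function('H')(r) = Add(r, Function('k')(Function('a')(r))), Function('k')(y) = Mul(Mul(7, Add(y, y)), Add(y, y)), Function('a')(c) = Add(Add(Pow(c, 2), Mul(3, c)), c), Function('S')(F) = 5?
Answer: 3360636841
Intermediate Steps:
Function('a')(c) = Add(Pow(c, 2), Mul(4, c))
Function('k')(y) = Mul(28, Pow(y, 2)) (Function('k')(y) = Mul(Mul(7, Mul(2, y)), Mul(2, y)) = Mul(Mul(14, y), Mul(2, y)) = Mul(28, Pow(y, 2)))
Function('H')(r) = Add(r, Mul(28, Pow(r, 2), Pow(Add(4, r), 2))) (Function('H')(r) = Add(r, Mul(28, Pow(Mul(r, Add(4, r)), 2))) = Add(r, Mul(28, Mul(Pow(r, 2), Pow(Add(4, r), 2)))) = Add(r, Mul(28, Pow(r, 2), Pow(Add(4, r), 2))))
Pow(Add(Function('H')(Function('S')(6)), 1266), 2) = Pow(Add(Mul(5, Add(1, Mul(28, 5, Pow(Add(4, 5), 2)))), 1266), 2) = Pow(Add(Mul(5, Add(1, Mul(28, 5, Pow(9, 2)))), 1266), 2) = Pow(Add(Mul(5, Add(1, Mul(28, 5, 81))), 1266), 2) = Pow(Add(Mul(5, Add(1, 11340)), 1266), 2) = Pow(Add(Mul(5, 11341), 1266), 2) = Pow(Add(56705, 1266), 2) = Pow(57971, 2) = 3360636841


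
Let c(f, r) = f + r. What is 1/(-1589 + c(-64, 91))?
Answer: -1/1562 ≈ -0.00064021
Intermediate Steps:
1/(-1589 + c(-64, 91)) = 1/(-1589 + (-64 + 91)) = 1/(-1589 + 27) = 1/(-1562) = -1/1562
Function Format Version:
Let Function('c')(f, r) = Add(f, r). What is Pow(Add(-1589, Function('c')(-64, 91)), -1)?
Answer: Rational(-1, 1562) ≈ -0.00064021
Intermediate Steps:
Pow(Add(-1589, Function('c')(-64, 91)), -1) = Pow(Add(-1589, Add(-64, 91)), -1) = Pow(Add(-1589, 27), -1) = Pow(-1562, -1) = Rational(-1, 1562)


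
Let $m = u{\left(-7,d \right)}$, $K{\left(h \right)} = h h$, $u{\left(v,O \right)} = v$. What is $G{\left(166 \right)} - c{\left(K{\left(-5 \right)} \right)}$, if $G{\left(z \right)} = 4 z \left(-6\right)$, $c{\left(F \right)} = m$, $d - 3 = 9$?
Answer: $-3977$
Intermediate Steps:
$d = 12$ ($d = 3 + 9 = 12$)
$K{\left(h \right)} = h^{2}$
$m = -7$
$c{\left(F \right)} = -7$
$G{\left(z \right)} = - 24 z$
$G{\left(166 \right)} - c{\left(K{\left(-5 \right)} \right)} = \left(-24\right) 166 - -7 = -3984 + 7 = -3977$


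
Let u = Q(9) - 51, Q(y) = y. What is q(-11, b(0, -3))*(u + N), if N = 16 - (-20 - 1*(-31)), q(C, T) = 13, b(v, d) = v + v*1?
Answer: -481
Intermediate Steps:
b(v, d) = 2*v (b(v, d) = v + v = 2*v)
u = -42 (u = 9 - 51 = -42)
N = 5 (N = 16 - (-20 + 31) = 16 - 1*11 = 16 - 11 = 5)
q(-11, b(0, -3))*(u + N) = 13*(-42 + 5) = 13*(-37) = -481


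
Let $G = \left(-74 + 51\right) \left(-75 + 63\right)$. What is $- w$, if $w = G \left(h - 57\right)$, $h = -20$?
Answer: $21252$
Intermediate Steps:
$G = 276$ ($G = \left(-23\right) \left(-12\right) = 276$)
$w = -21252$ ($w = 276 \left(-20 - 57\right) = 276 \left(-77\right) = -21252$)
$- w = \left(-1\right) \left(-21252\right) = 21252$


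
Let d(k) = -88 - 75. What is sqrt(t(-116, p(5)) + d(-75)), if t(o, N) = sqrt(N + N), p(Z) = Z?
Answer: sqrt(-163 + sqrt(10)) ≈ 12.643*I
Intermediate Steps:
d(k) = -163
t(o, N) = sqrt(2)*sqrt(N) (t(o, N) = sqrt(2*N) = sqrt(2)*sqrt(N))
sqrt(t(-116, p(5)) + d(-75)) = sqrt(sqrt(2)*sqrt(5) - 163) = sqrt(sqrt(10) - 163) = sqrt(-163 + sqrt(10))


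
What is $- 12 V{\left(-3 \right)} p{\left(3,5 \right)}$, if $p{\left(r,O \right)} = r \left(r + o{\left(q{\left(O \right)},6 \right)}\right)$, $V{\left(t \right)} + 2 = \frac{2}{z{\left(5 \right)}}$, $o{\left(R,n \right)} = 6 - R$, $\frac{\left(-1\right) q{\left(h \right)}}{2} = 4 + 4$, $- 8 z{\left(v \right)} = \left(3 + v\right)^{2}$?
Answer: $2025$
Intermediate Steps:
$z{\left(v \right)} = - \frac{\left(3 + v\right)^{2}}{8}$
$q{\left(h \right)} = -16$ ($q{\left(h \right)} = - 2 \left(4 + 4\right) = \left(-2\right) 8 = -16$)
$V{\left(t \right)} = - \frac{9}{4}$ ($V{\left(t \right)} = -2 + \frac{2}{\left(- \frac{1}{8}\right) \left(3 + 5\right)^{2}} = -2 + \frac{2}{\left(- \frac{1}{8}\right) 8^{2}} = -2 + \frac{2}{\left(- \frac{1}{8}\right) 64} = -2 + \frac{2}{-8} = -2 + 2 \left(- \frac{1}{8}\right) = -2 - \frac{1}{4} = - \frac{9}{4}$)
$p{\left(r,O \right)} = r \left(22 + r\right)$ ($p{\left(r,O \right)} = r \left(r + \left(6 - -16\right)\right) = r \left(r + \left(6 + 16\right)\right) = r \left(r + 22\right) = r \left(22 + r\right)$)
$- 12 V{\left(-3 \right)} p{\left(3,5 \right)} = \left(-12\right) \left(- \frac{9}{4}\right) 3 \left(22 + 3\right) = 27 \cdot 3 \cdot 25 = 27 \cdot 75 = 2025$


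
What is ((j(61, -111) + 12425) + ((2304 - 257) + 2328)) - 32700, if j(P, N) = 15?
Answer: -15885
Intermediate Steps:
((j(61, -111) + 12425) + ((2304 - 257) + 2328)) - 32700 = ((15 + 12425) + ((2304 - 257) + 2328)) - 32700 = (12440 + (2047 + 2328)) - 32700 = (12440 + 4375) - 32700 = 16815 - 32700 = -15885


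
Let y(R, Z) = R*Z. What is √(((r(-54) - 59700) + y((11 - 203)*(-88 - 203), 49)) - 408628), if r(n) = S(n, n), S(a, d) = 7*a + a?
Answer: 2*√567242 ≈ 1506.3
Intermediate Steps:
S(a, d) = 8*a
r(n) = 8*n
√(((r(-54) - 59700) + y((11 - 203)*(-88 - 203), 49)) - 408628) = √(((8*(-54) - 59700) + ((11 - 203)*(-88 - 203))*49) - 408628) = √(((-432 - 59700) - 192*(-291)*49) - 408628) = √((-60132 + 55872*49) - 408628) = √((-60132 + 2737728) - 408628) = √(2677596 - 408628) = √2268968 = 2*√567242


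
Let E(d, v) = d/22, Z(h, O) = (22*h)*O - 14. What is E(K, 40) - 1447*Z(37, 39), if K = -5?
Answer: -1010156493/22 ≈ -4.5916e+7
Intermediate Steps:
Z(h, O) = -14 + 22*O*h (Z(h, O) = 22*O*h - 14 = -14 + 22*O*h)
E(d, v) = d/22 (E(d, v) = d*(1/22) = d/22)
E(K, 40) - 1447*Z(37, 39) = (1/22)*(-5) - 1447*(-14 + 22*39*37) = -5/22 - 1447*(-14 + 31746) = -5/22 - 1447*31732 = -5/22 - 45916204 = -1010156493/22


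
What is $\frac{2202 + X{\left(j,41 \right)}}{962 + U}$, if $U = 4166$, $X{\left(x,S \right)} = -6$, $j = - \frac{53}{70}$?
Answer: $\frac{549}{1282} \approx 0.42824$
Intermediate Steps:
$j = - \frac{53}{70}$ ($j = \left(-53\right) \frac{1}{70} = - \frac{53}{70} \approx -0.75714$)
$\frac{2202 + X{\left(j,41 \right)}}{962 + U} = \frac{2202 - 6}{962 + 4166} = \frac{2196}{5128} = 2196 \cdot \frac{1}{5128} = \frac{549}{1282}$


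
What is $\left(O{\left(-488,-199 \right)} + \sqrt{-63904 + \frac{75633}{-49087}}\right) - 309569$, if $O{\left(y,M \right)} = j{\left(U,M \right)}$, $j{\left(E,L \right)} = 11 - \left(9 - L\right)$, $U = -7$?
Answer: $-309766 + \frac{i \sqrt{153982545790447}}{49087} \approx -3.0977 \cdot 10^{5} + 252.8 i$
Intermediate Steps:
$j{\left(E,L \right)} = 2 + L$ ($j{\left(E,L \right)} = 11 + \left(-9 + L\right) = 2 + L$)
$O{\left(y,M \right)} = 2 + M$
$\left(O{\left(-488,-199 \right)} + \sqrt{-63904 + \frac{75633}{-49087}}\right) - 309569 = \left(\left(2 - 199\right) + \sqrt{-63904 + \frac{75633}{-49087}}\right) - 309569 = \left(-197 + \sqrt{-63904 + 75633 \left(- \frac{1}{49087}\right)}\right) - 309569 = \left(-197 + \sqrt{-63904 - \frac{75633}{49087}}\right) - 309569 = \left(-197 + \sqrt{- \frac{3136931281}{49087}}\right) - 309569 = \left(-197 + \frac{i \sqrt{153982545790447}}{49087}\right) - 309569 = -309766 + \frac{i \sqrt{153982545790447}}{49087}$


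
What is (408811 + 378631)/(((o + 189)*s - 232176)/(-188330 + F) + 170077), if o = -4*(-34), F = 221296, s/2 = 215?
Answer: 6489703243/1401666489 ≈ 4.6300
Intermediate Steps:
s = 430 (s = 2*215 = 430)
o = 136
(408811 + 378631)/(((o + 189)*s - 232176)/(-188330 + F) + 170077) = (408811 + 378631)/(((136 + 189)*430 - 232176)/(-188330 + 221296) + 170077) = 787442/((325*430 - 232176)/32966 + 170077) = 787442/((139750 - 232176)*(1/32966) + 170077) = 787442/(-92426*1/32966 + 170077) = 787442/(-46213/16483 + 170077) = 787442/(2803332978/16483) = 787442*(16483/2803332978) = 6489703243/1401666489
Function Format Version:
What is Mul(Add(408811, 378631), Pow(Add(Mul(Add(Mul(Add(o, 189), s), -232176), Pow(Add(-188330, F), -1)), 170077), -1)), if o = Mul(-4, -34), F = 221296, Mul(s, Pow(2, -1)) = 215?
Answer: Rational(6489703243, 1401666489) ≈ 4.6300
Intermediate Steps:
s = 430 (s = Mul(2, 215) = 430)
o = 136
Mul(Add(408811, 378631), Pow(Add(Mul(Add(Mul(Add(o, 189), s), -232176), Pow(Add(-188330, F), -1)), 170077), -1)) = Mul(Add(408811, 378631), Pow(Add(Mul(Add(Mul(Add(136, 189), 430), -232176), Pow(Add(-188330, 221296), -1)), 170077), -1)) = Mul(787442, Pow(Add(Mul(Add(Mul(325, 430), -232176), Pow(32966, -1)), 170077), -1)) = Mul(787442, Pow(Add(Mul(Add(139750, -232176), Rational(1, 32966)), 170077), -1)) = Mul(787442, Pow(Add(Mul(-92426, Rational(1, 32966)), 170077), -1)) = Mul(787442, Pow(Add(Rational(-46213, 16483), 170077), -1)) = Mul(787442, Pow(Rational(2803332978, 16483), -1)) = Mul(787442, Rational(16483, 2803332978)) = Rational(6489703243, 1401666489)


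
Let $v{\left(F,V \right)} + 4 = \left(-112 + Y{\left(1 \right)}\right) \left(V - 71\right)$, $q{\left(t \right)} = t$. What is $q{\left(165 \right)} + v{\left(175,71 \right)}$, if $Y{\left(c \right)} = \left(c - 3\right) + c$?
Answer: $161$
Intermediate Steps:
$Y{\left(c \right)} = -3 + 2 c$ ($Y{\left(c \right)} = \left(-3 + c\right) + c = -3 + 2 c$)
$v{\left(F,V \right)} = 8019 - 113 V$ ($v{\left(F,V \right)} = -4 + \left(-112 + \left(-3 + 2 \cdot 1\right)\right) \left(V - 71\right) = -4 + \left(-112 + \left(-3 + 2\right)\right) \left(-71 + V\right) = -4 + \left(-112 - 1\right) \left(-71 + V\right) = -4 - 113 \left(-71 + V\right) = -4 - \left(-8023 + 113 V\right) = 8019 - 113 V$)
$q{\left(165 \right)} + v{\left(175,71 \right)} = 165 + \left(8019 - 8023\right) = 165 - 4 = 161$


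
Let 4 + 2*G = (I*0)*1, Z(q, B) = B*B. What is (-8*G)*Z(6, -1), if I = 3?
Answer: 16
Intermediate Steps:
Z(q, B) = B²
G = -2 (G = -2 + ((3*0)*1)/2 = -2 + (0*1)/2 = -2 + (½)*0 = -2 + 0 = -2)
(-8*G)*Z(6, -1) = -8*(-2)*(-1)² = 16*1 = 16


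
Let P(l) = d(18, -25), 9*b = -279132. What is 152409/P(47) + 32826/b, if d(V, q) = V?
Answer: 590790433/69783 ≈ 8466.1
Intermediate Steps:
b = -93044/3 (b = (⅑)*(-279132) = -93044/3 ≈ -31015.)
P(l) = 18
152409/P(47) + 32826/b = 152409/18 + 32826/(-93044/3) = 152409*(1/18) + 32826*(-3/93044) = 50803/6 - 49239/46522 = 590790433/69783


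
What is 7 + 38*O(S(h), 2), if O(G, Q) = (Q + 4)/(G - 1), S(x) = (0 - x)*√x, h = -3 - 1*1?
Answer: 227/65 - 1824*I/65 ≈ 3.4923 - 28.062*I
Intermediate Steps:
h = -4 (h = -3 - 1 = -4)
S(x) = -x^(3/2) (S(x) = (-x)*√x = -x^(3/2))
O(G, Q) = (4 + Q)/(-1 + G)
7 + 38*O(S(h), 2) = 7 + 38*((4 + 2)/(-1 - (-4)^(3/2))) = 7 + 38*(6/(-1 - (-8)*I)) = 7 + 38*(6/(-1 + 8*I)) = 7 + 38*(((-1 - 8*I)/65)*6) = 7 + 38*(6*(-1 - 8*I)/65) = 7 + 228*(-1 - 8*I)/65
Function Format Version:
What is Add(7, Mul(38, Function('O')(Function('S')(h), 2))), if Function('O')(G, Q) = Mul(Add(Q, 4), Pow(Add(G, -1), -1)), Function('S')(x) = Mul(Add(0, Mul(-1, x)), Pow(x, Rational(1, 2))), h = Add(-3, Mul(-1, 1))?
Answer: Add(Rational(227, 65), Mul(Rational(-1824, 65), I)) ≈ Add(3.4923, Mul(-28.062, I))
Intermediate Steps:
h = -4 (h = Add(-3, -1) = -4)
Function('S')(x) = Mul(-1, Pow(x, Rational(3, 2))) (Function('S')(x) = Mul(Mul(-1, x), Pow(x, Rational(1, 2))) = Mul(-1, Pow(x, Rational(3, 2))))
Function('O')(G, Q) = Mul(Pow(Add(-1, G), -1), Add(4, Q)) (Function('O')(G, Q) = Mul(Add(4, Q), Pow(Add(-1, G), -1)) = Mul(Pow(Add(-1, G), -1), Add(4, Q)))
Add(7, Mul(38, Function('O')(Function('S')(h), 2))) = Add(7, Mul(38, Mul(Pow(Add(-1, Mul(-1, Pow(-4, Rational(3, 2)))), -1), Add(4, 2)))) = Add(7, Mul(38, Mul(Pow(Add(-1, Mul(-1, Mul(-8, I))), -1), 6))) = Add(7, Mul(38, Mul(Pow(Add(-1, Mul(8, I)), -1), 6))) = Add(7, Mul(38, Mul(Mul(Rational(1, 65), Add(-1, Mul(-8, I))), 6))) = Add(7, Mul(38, Mul(Rational(6, 65), Add(-1, Mul(-8, I))))) = Add(7, Mul(Rational(228, 65), Add(-1, Mul(-8, I))))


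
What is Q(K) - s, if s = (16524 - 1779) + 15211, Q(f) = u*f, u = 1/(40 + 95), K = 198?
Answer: -449318/15 ≈ -29955.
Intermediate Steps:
u = 1/135 ≈ 0.0074074
Q(f) = f/135
s = 29956 (s = 14745 + 15211 = 29956)
Q(K) - s = (1/135)*198 - 1*29956 = 22/15 - 29956 = -449318/15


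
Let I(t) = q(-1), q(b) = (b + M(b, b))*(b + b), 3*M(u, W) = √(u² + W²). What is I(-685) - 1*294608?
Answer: -294606 - 2*√2/3 ≈ -2.9461e+5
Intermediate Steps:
M(u, W) = √(W² + u²)/3 (M(u, W) = √(u² + W²)/3 = √(W² + u²)/3)
q(b) = 2*b*(b + √2*√(b²)/3) (q(b) = (b + √(b² + b²)/3)*(b + b) = (b + √(2*b²)/3)*(2*b) = (b + (√2*√(b²))/3)*(2*b) = (b + √2*√(b²)/3)*(2*b) = 2*b*(b + √2*√(b²)/3))
I(t) = 2 - 2*√2/3 (I(t) = (⅔)*(-1)*(3*(-1) + √2*√((-1)²)) = (⅔)*(-1)*(-3 + √2*√1) = (⅔)*(-1)*(-3 + √2*1) = (⅔)*(-1)*(-3 + √2) = 2 - 2*√2/3)
I(-685) - 1*294608 = (2 - 2*√2/3) - 1*294608 = (2 - 2*√2/3) - 294608 = -294606 - 2*√2/3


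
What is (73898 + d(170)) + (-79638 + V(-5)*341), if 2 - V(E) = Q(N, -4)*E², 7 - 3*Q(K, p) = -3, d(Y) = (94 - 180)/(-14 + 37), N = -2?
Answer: -2310010/69 ≈ -33478.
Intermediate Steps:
d(Y) = -86/23
Q(K, p) = 10/3 (Q(K, p) = 7/3 - ⅓*(-3) = 7/3 + 1 = 10/3)
V(E) = 2 - 10*E²/3
(73898 + d(170)) + (-79638 + V(-5)*341) = (73898 - 86/23) + (-79638 + (2 - 10/3*(-5)²)*341) = 1699568/23 + (-79638 + (2 - 10/3*25)*341) = 1699568/23 + (-79638 + (2 - 250/3)*341) = 1699568/23 + (-79638 - 244/3*341) = 1699568/23 + (-79638 - 83204/3) = 1699568/23 - 322118/3 = -2310010/69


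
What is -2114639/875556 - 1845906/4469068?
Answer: -2766664890047/978229825452 ≈ -2.8282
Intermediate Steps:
-2114639/875556 - 1845906/4469068 = -2114639*1/875556 - 1845906*1/4469068 = -2114639/875556 - 922953/2234534 = -2766664890047/978229825452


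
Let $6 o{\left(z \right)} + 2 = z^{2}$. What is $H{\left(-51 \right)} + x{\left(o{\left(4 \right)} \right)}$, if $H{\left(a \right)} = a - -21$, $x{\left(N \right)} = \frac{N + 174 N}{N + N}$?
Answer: $\frac{115}{2} \approx 57.5$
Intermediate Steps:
$o{\left(z \right)} = - \frac{1}{3} + \frac{z^{2}}{6}$
$x{\left(N \right)} = \frac{175}{2}$ ($x{\left(N \right)} = \frac{175 N}{2 N} = 175 N \frac{1}{2 N} = \frac{175}{2}$)
$H{\left(a \right)} = 21 + a$ ($H{\left(a \right)} = a + 21 = 21 + a$)
$H{\left(-51 \right)} + x{\left(o{\left(4 \right)} \right)} = \left(21 - 51\right) + \frac{175}{2} = -30 + \frac{175}{2} = \frac{115}{2}$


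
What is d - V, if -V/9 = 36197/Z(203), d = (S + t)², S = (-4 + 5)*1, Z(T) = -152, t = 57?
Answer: 185555/152 ≈ 1220.8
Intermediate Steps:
S = 1 (S = 1*1 = 1)
d = 3364 (d = (1 + 57)² = 58² = 3364)
V = 325773/152 (V = -325773/(-152) = -325773*(-1)/152 = -9*(-36197/152) = 325773/152 ≈ 2143.2)
d - V = 3364 - 1*325773/152 = 3364 - 325773/152 = 185555/152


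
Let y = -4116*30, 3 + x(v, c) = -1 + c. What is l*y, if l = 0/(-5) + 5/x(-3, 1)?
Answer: 205800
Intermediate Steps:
x(v, c) = -4 + c (x(v, c) = -3 + (-1 + c) = -4 + c)
l = -5/3 (l = 0/(-5) + 5/(-4 + 1) = 0*(-⅕) + 5/(-3) = 0 + 5*(-⅓) = 0 - 5/3 = -5/3 ≈ -1.6667)
y = -123480
l*y = -5/3*(-123480) = 205800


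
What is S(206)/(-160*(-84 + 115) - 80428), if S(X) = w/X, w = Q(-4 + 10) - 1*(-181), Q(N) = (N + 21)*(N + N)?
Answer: -505/17589928 ≈ -2.8710e-5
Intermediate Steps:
Q(N) = 2*N*(21 + N) (Q(N) = (21 + N)*(2*N) = 2*N*(21 + N))
w = 505 (w = 2*(-4 + 10)*(21 + (-4 + 10)) - 1*(-181) = 2*6*(21 + 6) + 181 = 2*6*27 + 181 = 324 + 181 = 505)
S(X) = 505/X
S(206)/(-160*(-84 + 115) - 80428) = (505/206)/(-160*(-84 + 115) - 80428) = (505*(1/206))/(-160*31 - 80428) = 505/(206*(-4960 - 80428)) = (505/206)/(-85388) = (505/206)*(-1/85388) = -505/17589928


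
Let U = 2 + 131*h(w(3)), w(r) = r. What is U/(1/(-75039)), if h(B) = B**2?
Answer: -88621059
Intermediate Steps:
U = 1181 (U = 2 + 131*3**2 = 2 + 131*9 = 2 + 1179 = 1181)
U/(1/(-75039)) = 1181/(1/(-75039)) = 1181/(-1/75039) = 1181*(-75039) = -88621059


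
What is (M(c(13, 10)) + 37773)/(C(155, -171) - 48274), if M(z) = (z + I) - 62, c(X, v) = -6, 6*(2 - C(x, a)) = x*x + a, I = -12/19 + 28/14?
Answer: -2149263/2978117 ≈ -0.72169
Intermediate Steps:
I = 26/19 (I = -12*1/19 + 28*(1/14) = -12/19 + 2 = 26/19 ≈ 1.3684)
C(x, a) = 2 - a/6 - x²/6 (C(x, a) = 2 - (x*x + a)/6 = 2 - (x² + a)/6 = 2 - (a + x²)/6 = 2 + (-a/6 - x²/6) = 2 - a/6 - x²/6)
M(z) = -1152/19 + z (M(z) = (z + 26/19) - 62 = (26/19 + z) - 62 = -1152/19 + z)
(M(c(13, 10)) + 37773)/(C(155, -171) - 48274) = ((-1152/19 - 6) + 37773)/((2 - ⅙*(-171) - ⅙*155²) - 48274) = (-1266/19 + 37773)/((2 + 57/2 - ⅙*24025) - 48274) = 716421/(19*((2 + 57/2 - 24025/6) - 48274)) = 716421/(19*(-11921/3 - 48274)) = 716421/(19*(-156743/3)) = (716421/19)*(-3/156743) = -2149263/2978117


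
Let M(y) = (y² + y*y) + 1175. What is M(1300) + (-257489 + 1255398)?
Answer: 4379084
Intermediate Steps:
M(y) = 1175 + 2*y² (M(y) = (y² + y²) + 1175 = 2*y² + 1175 = 1175 + 2*y²)
M(1300) + (-257489 + 1255398) = (1175 + 2*1300²) + (-257489 + 1255398) = (1175 + 2*1690000) + 997909 = (1175 + 3380000) + 997909 = 3381175 + 997909 = 4379084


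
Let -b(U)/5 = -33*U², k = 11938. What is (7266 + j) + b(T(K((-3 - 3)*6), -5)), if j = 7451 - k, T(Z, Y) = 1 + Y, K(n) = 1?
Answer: 5419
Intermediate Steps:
j = -4487 (j = 7451 - 1*11938 = 7451 - 11938 = -4487)
b(U) = 165*U² (b(U) = -(-165)*U² = 165*U²)
(7266 + j) + b(T(K((-3 - 3)*6), -5)) = (7266 - 4487) + 165*(1 - 5)² = 2779 + 165*(-4)² = 2779 + 165*16 = 2779 + 2640 = 5419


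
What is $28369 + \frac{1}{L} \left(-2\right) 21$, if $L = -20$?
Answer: $\frac{283711}{10} \approx 28371.0$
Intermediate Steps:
$28369 + \frac{1}{L} \left(-2\right) 21 = 28369 + \frac{1}{-20} \left(-2\right) 21 = 28369 + \left(- \frac{1}{20}\right) \left(-2\right) 21 = 28369 + \frac{1}{10} \cdot 21 = 28369 + \frac{21}{10} = \frac{283711}{10}$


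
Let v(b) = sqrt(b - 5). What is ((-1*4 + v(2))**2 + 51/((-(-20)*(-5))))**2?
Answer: -359999/10000 - 4996*I*sqrt(3)/25 ≈ -36.0 - 346.13*I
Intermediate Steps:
v(b) = sqrt(-5 + b)
((-1*4 + v(2))**2 + 51/((-(-20)*(-5))))**2 = ((-1*4 + sqrt(-5 + 2))**2 + 51/((-(-20)*(-5))))**2 = ((-4 + sqrt(-3))**2 + 51/((-20*5)))**2 = ((-4 + I*sqrt(3))**2 + 51/(-100))**2 = ((-4 + I*sqrt(3))**2 + 51*(-1/100))**2 = ((-4 + I*sqrt(3))**2 - 51/100)**2 = (-51/100 + (-4 + I*sqrt(3))**2)**2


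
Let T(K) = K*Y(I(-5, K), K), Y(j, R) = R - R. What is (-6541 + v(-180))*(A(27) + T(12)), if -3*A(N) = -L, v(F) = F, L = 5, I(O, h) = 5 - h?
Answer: -33605/3 ≈ -11202.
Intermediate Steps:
Y(j, R) = 0
T(K) = 0 (T(K) = K*0 = 0)
A(N) = 5/3 (A(N) = -(-1)*5/3 = -⅓*(-5) = 5/3)
(-6541 + v(-180))*(A(27) + T(12)) = (-6541 - 180)*(5/3 + 0) = -6721*5/3 = -33605/3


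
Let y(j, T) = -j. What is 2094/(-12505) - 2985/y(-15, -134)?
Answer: -2490589/12505 ≈ -199.17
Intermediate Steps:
2094/(-12505) - 2985/y(-15, -134) = 2094/(-12505) - 2985/((-1*(-15))) = 2094*(-1/12505) - 2985/15 = -2094/12505 - 2985*1/15 = -2094/12505 - 199 = -2490589/12505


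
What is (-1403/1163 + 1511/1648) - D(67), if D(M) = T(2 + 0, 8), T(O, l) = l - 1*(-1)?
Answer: -17804467/1916624 ≈ -9.2895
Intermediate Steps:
T(O, l) = 1 + l (T(O, l) = l + 1 = 1 + l)
D(M) = 9 (D(M) = 1 + 8 = 9)
(-1403/1163 + 1511/1648) - D(67) = (-1403/1163 + 1511/1648) - 1*9 = (-1403*1/1163 + 1511*(1/1648)) - 9 = (-1403/1163 + 1511/1648) - 9 = -554851/1916624 - 9 = -17804467/1916624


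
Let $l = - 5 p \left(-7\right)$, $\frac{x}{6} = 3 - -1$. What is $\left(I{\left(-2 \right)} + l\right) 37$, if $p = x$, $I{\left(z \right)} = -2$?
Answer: $31006$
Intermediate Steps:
$x = 24$ ($x = 6 \left(3 - -1\right) = 6 \left(3 + 1\right) = 6 \cdot 4 = 24$)
$p = 24$
$l = 840$ ($l = - 5 \cdot 24 \left(-7\right) = \left(-5\right) \left(-168\right) = 840$)
$\left(I{\left(-2 \right)} + l\right) 37 = \left(-2 + 840\right) 37 = 838 \cdot 37 = 31006$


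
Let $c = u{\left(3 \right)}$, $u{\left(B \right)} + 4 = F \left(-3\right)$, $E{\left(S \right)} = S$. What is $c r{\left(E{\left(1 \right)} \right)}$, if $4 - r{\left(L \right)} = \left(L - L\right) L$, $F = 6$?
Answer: $-88$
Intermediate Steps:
$u{\left(B \right)} = -22$ ($u{\left(B \right)} = -4 + 6 \left(-3\right) = -4 - 18 = -22$)
$r{\left(L \right)} = 4$ ($r{\left(L \right)} = 4 - \left(L - L\right) L = 4 - 0 L = 4 - 0 = 4 + 0 = 4$)
$c = -22$
$c r{\left(E{\left(1 \right)} \right)} = \left(-22\right) 4 = -88$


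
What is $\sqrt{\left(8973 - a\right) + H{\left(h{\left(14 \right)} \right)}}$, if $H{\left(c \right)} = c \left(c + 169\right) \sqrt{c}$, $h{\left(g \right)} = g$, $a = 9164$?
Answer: $\sqrt{-191 + 2562 \sqrt{14}} \approx 96.928$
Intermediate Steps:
$H{\left(c \right)} = c^{\frac{3}{2}} \left(169 + c\right)$ ($H{\left(c \right)} = c \left(169 + c\right) \sqrt{c} = c^{\frac{3}{2}} \left(169 + c\right)$)
$\sqrt{\left(8973 - a\right) + H{\left(h{\left(14 \right)} \right)}} = \sqrt{\left(8973 - 9164\right) + 14^{\frac{3}{2}} \left(169 + 14\right)} = \sqrt{\left(8973 - 9164\right) + 14 \sqrt{14} \cdot 183} = \sqrt{-191 + 2562 \sqrt{14}}$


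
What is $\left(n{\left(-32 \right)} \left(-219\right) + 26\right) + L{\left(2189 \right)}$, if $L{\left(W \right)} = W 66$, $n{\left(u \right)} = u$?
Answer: $151508$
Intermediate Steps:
$L{\left(W \right)} = 66 W$
$\left(n{\left(-32 \right)} \left(-219\right) + 26\right) + L{\left(2189 \right)} = \left(\left(-32\right) \left(-219\right) + 26\right) + 66 \cdot 2189 = \left(7008 + 26\right) + 144474 = 7034 + 144474 = 151508$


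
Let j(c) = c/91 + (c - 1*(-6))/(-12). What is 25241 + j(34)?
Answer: 6889985/273 ≈ 25238.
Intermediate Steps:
j(c) = -1/2 - 79*c/1092 (j(c) = c*(1/91) + (c + 6)*(-1/12) = c/91 + (6 + c)*(-1/12) = c/91 + (-1/2 - c/12) = -1/2 - 79*c/1092)
25241 + j(34) = 25241 + (-1/2 - 79/1092*34) = 25241 + (-1/2 - 1343/546) = 25241 - 808/273 = 6889985/273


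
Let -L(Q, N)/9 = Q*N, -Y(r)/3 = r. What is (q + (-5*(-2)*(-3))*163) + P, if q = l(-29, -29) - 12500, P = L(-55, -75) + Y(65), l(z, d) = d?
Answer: -54739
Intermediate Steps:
Y(r) = -3*r
L(Q, N) = -9*N*Q (L(Q, N) = -9*Q*N = -9*N*Q)
P = -37320 (P = -9*(-75)*(-55) - 3*65 = -37125 - 195 = -37320)
q = -12529 (q = -29 - 12500 = -12529)
(q + (-5*(-2)*(-3))*163) + P = (-12529 + (-5*(-2)*(-3))*163) - 37320 = (-12529 + (10*(-3))*163) - 37320 = (-12529 - 30*163) - 37320 = (-12529 - 4890) - 37320 = -17419 - 37320 = -54739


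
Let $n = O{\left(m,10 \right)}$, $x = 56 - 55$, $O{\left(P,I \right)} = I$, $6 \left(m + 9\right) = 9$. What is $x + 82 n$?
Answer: $821$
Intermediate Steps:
$m = - \frac{15}{2}$ ($m = -9 + \frac{1}{6} \cdot 9 = -9 + \frac{3}{2} = - \frac{15}{2} \approx -7.5$)
$x = 1$
$n = 10$
$x + 82 n = 1 + 82 \cdot 10 = 1 + 820 = 821$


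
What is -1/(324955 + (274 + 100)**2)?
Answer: -1/464831 ≈ -2.1513e-6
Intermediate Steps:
-1/(324955 + (274 + 100)**2) = -1/(324955 + 374**2) = -1/(324955 + 139876) = -1/464831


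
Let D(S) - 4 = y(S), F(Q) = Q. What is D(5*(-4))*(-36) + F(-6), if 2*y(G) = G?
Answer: 210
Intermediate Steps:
y(G) = G/2
D(S) = 4 + S/2
D(5*(-4))*(-36) + F(-6) = (4 + (5*(-4))/2)*(-36) - 6 = (4 + (1/2)*(-20))*(-36) - 6 = (4 - 10)*(-36) - 6 = -6*(-36) - 6 = 216 - 6 = 210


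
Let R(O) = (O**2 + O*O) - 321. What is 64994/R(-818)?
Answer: 64994/1337927 ≈ 0.048578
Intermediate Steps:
R(O) = -321 + 2*O**2 (R(O) = (O**2 + O**2) - 321 = 2*O**2 - 321 = -321 + 2*O**2)
64994/R(-818) = 64994/(-321 + 2*(-818)**2) = 64994/(-321 + 2*669124) = 64994/(-321 + 1338248) = 64994/1337927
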